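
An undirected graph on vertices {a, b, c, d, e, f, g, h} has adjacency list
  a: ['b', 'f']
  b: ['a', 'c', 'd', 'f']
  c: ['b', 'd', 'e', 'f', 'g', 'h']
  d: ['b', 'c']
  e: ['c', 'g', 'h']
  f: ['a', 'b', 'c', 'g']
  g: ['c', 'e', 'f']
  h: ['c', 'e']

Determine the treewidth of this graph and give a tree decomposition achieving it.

Treewidth 2.
Bags: B1 = {b, c, f}  B2 = {c, f, g}  B3 = {c, e, g}  B4 = {a, b, f}  B5 = {c, e, h}  B6 = {b, c, d}
Tree: B1–B2, B2–B3, B1–B4, B3–B5, B1–B6

Each bag holds 3 vertices, so the decomposition has width 2, which upper-bounds the treewidth. For the lower bound, the 3 vertices {b, c, d} are pairwise adjacent, and any tree decomposition puts a clique entirely inside one bag — forcing width ≥ 2. The upper and lower bounds meet at 2, so that is the treewidth.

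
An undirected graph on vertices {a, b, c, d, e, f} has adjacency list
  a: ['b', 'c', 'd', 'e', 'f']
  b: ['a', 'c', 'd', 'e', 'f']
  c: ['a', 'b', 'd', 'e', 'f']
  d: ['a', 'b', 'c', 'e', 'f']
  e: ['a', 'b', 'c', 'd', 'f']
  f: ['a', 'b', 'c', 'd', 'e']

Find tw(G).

A width-5 tree decomposition is:
Bags: B1 = {a, b, c, d, e, f}
Tree: (single bag)
A single bag containing all 6 vertices is trivially a valid decomposition of width 5. On the other hand G contains the 6-clique {a, b, c, d, e, f}. A clique must lie in a single bag of any decomposition, so no decomposition can have width below 5. The upper and lower bounds meet at 5, so that is the treewidth.

5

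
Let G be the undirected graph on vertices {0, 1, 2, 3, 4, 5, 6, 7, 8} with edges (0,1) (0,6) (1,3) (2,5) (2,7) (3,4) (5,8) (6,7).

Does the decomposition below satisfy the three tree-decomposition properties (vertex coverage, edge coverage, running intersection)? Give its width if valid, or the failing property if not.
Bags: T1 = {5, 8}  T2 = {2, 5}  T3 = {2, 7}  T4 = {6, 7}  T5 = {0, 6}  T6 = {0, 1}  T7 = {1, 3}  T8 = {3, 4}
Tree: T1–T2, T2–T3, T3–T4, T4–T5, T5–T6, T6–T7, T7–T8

Yes; width 1.

Every vertex of G appears in some bag (union = {0, 1, 2, 3, 4, 5, 6, 7, 8}); every edge is covered by a bag; and for each vertex v the set of bags containing v is connected in the bag tree. The decomposition is therefore valid. The largest bag has 2 vertices, so the width is 1.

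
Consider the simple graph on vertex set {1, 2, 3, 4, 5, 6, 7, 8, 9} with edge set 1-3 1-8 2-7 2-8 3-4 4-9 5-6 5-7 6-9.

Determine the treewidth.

2

A width-2 tree decomposition is:
Bags: B1 = {4, 6, 9}  B2 = {3, 4, 6}  B3 = {1, 3, 6}  B4 = {1, 6, 8}  B5 = {2, 6, 8}  B6 = {2, 6, 7}  B7 = {5, 6, 7}
Tree: B1–B2, B2–B3, B3–B4, B4–B5, B5–B6, B6–B7
The largest bag has 3 vertices, giving width 2; this decomposition certifies tw(G) ≤ 2. The edges 6–9–4–3–1–8–2–7–5–6 form a cycle, so G is not a tree and its treewidth is at least 2. The upper and lower bounds meet at 2, so that is the treewidth.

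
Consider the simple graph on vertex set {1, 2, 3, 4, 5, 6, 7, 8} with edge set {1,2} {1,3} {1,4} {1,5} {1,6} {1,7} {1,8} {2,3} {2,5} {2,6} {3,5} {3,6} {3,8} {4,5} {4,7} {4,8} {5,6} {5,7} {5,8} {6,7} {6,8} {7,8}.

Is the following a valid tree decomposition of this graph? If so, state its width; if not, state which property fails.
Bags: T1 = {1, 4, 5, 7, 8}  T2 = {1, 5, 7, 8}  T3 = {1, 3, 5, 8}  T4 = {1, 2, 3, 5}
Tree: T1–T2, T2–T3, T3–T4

No — vertex 6 appears in no bag.

A tree decomposition must satisfy three properties: every vertex lies in some bag; for every edge, both endpoints lie together in some bag; and for every vertex, the bags containing it form a connected subtree. Here vertex 6 appears in no bag, so the decomposition is invalid.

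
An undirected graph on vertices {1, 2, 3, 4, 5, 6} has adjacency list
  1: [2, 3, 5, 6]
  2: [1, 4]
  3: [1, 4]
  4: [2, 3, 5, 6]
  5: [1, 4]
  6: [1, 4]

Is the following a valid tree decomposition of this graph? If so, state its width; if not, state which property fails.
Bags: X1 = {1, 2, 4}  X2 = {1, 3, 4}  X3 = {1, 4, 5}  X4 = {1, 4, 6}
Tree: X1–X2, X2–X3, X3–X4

Yes; width 2.

Checking the three conditions: (i) the bags cover all of {1, 2, 3, 4, 5, 6}; (ii) for each edge, some bag contains both endpoints; (iii) the bags containing any fixed vertex form a subtree. All hold, so the decomposition is valid with width 3 − 1 = 2.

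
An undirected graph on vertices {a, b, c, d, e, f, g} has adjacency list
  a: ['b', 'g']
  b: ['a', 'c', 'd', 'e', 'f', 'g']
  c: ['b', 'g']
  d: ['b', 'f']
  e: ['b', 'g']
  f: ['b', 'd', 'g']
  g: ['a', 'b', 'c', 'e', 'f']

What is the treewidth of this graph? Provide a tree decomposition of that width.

The largest bag has 3 vertices, giving width 2; this decomposition certifies tw(G) ≤ 2. For the lower bound, the 3 vertices {b, d, f} are pairwise adjacent, and any tree decomposition puts a clique entirely inside one bag — forcing width ≥ 2. Hence tw(G) = 2 exactly.

Treewidth 2.
One optimal decomposition is:
Bags: B1 = {b, c, g}  B2 = {b, f, g}  B3 = {b, e, g}  B4 = {a, b, g}  B5 = {b, d, f}
Tree: B1–B2, B1–B3, B2–B4, B2–B5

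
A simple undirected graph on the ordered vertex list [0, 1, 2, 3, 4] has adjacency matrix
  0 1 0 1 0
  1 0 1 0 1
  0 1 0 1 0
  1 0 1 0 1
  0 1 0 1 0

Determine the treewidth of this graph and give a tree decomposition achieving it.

The largest bag has 3 vertices, giving width 2; this decomposition certifies tw(G) ≤ 2. Since 2–3–0–1–2 is a cycle in G, G is not acyclic. Forests are exactly the graphs of treewidth ≤ 1, so tw(G) ≥ 2. The upper and lower bounds meet at 2, so that is the treewidth.

Treewidth 2.
One optimal decomposition is:
Bags: B1 = {1, 2, 3}  B2 = {0, 1, 3}  B3 = {1, 3, 4}
Tree: B1–B2, B2–B3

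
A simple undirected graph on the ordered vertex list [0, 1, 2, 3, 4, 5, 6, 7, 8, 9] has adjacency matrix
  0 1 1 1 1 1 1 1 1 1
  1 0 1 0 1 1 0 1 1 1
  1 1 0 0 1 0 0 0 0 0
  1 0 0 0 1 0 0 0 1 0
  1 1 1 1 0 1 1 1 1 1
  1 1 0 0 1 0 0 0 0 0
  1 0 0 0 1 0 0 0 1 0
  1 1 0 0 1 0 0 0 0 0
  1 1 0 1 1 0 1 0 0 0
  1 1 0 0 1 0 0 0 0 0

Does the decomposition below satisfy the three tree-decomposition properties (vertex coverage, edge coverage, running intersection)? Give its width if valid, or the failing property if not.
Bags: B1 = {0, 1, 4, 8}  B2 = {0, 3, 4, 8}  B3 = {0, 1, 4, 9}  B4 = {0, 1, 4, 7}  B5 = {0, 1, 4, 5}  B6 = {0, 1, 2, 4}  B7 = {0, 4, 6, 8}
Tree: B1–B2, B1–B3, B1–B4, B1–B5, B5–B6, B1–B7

Checking the three conditions: (i) the bags cover all of {0, 1, 2, 3, 4, 5, 6, 7, 8, 9}; (ii) for each edge, some bag contains both endpoints; (iii) the bags containing any fixed vertex form a subtree. All hold, so the decomposition is valid with width 4 − 1 = 3.

Yes; width 3.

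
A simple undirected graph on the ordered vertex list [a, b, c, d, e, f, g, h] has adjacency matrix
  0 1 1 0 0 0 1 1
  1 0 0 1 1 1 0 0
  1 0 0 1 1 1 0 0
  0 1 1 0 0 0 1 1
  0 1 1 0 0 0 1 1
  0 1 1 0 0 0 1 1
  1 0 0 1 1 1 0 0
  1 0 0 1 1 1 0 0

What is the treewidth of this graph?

A width-4 tree decomposition is:
Bags: B1 = {b, c, f, g, h}  B2 = {a, b, c, g, h}  B3 = {b, c, d, g, h}  B4 = {b, c, e, g, h}
Tree: B1–B2, B2–B3, B3–B4
The largest bag has 5 vertices, giving width 4; this decomposition certifies tw(G) ≤ 4. For the lower bound: the 5 vertex sets {f,g}, {a,h}, {b,d}, {c}, {e} are disjoint, each induces a connected subgraph, and every pair is joined by at least one edge of G. Contracting each set to a single vertex therefore yields K_{5} as a minor, and since treewidth is minor-monotone, tw(G) ≥ tw(K_{5}) = 4. Therefore the treewidth is 4.

4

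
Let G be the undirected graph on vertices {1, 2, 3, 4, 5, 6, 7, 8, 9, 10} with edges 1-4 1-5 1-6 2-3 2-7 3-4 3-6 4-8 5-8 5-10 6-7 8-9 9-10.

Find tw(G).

A width-2 tree decomposition is:
Bags: B1 = {2, 3, 7}  B2 = {3, 6, 7}  B3 = {3, 4, 6}  B4 = {1, 4, 6}  B5 = {1, 4, 8}  B6 = {1, 5, 8}  B7 = {5, 8, 9}  B8 = {5, 9, 10}
Tree: B1–B2, B2–B3, B3–B4, B4–B5, B5–B6, B6–B7, B7–B8
Every bag has size at most 3, so the width is 3 − 1 = 2 and tw(G) ≤ 2. The edges 2–7–6–3–2 form a cycle, so G is not a tree and its treewidth is at least 2. Combining the bounds, tw(G) = 2.

2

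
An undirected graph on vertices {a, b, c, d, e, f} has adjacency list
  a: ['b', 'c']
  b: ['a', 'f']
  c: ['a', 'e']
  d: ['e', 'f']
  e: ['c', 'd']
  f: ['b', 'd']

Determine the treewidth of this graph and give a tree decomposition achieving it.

Treewidth 2.
One such decomposition:
Bags: B1 = {b, d, f}  B2 = {a, b, d}  B3 = {a, c, d}  B4 = {c, d, e}
Tree: B1–B2, B2–B3, B3–B4

Each bag holds 3 vertices, so the decomposition has width 2, which upper-bounds the treewidth. The edges d–f–b–a–c–e–d form a cycle, so G is not a tree and its treewidth is at least 2. Hence tw(G) = 2 exactly.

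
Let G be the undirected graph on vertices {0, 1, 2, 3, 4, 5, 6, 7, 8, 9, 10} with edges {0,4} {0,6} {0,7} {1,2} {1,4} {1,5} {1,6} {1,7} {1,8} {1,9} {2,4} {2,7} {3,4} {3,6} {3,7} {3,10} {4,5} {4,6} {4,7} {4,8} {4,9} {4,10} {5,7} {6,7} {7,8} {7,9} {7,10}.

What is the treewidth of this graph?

A width-3 tree decomposition is:
Bags: B1 = {3, 4, 6, 7}  B2 = {1, 4, 6, 7}  B3 = {0, 4, 6, 7}  B4 = {1, 4, 7, 9}  B5 = {3, 4, 7, 10}  B6 = {1, 4, 5, 7}  B7 = {1, 2, 4, 7}  B8 = {1, 4, 7, 8}
Tree: B1–B2, B1–B3, B2–B4, B1–B5, B2–B6, B6–B7, B4–B8
The largest bag has 4 vertices, giving width 3; this decomposition certifies tw(G) ≤ 3. On the other hand G contains the 4-clique {0, 4, 6, 7}. A clique must lie in a single bag of any decomposition, so no decomposition can have width below 3. Hence tw(G) = 3 exactly.

3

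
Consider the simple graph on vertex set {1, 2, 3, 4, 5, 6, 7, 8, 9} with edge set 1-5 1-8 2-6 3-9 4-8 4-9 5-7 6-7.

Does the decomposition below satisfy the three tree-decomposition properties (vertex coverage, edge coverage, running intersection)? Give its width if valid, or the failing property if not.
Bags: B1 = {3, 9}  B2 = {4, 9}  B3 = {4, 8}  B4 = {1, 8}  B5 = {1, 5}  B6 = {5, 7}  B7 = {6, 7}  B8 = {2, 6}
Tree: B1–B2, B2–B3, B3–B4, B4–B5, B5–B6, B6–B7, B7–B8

Yes; width 1.

Vertex coverage: the bags together contain {1, 2, 3, 4, 5, 6, 7, 8, 9}, the full vertex set. Edge coverage: each edge of G has both endpoints in at least one bag. Running intersection: for every vertex, the bags containing it form a connected subtree. All three properties hold, so this is a valid tree decomposition of width max|bag| − 1 = 1, and hence tw(G) ≤ 1.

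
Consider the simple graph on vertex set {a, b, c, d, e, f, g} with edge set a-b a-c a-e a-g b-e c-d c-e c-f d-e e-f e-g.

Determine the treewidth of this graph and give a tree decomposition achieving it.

Every bag has size at most 3, so the width is 3 − 1 = 2 and tw(G) ≤ 2. For the lower bound, the 3 vertices {a, e, g} are pairwise adjacent, and any tree decomposition puts a clique entirely inside one bag — forcing width ≥ 2. Therefore the treewidth is 2.

Treewidth 2.
Bags: B1 = {a, b, e}  B2 = {a, e, g}  B3 = {a, c, e}  B4 = {c, e, f}  B5 = {c, d, e}
Tree: B1–B2, B2–B3, B3–B4, B3–B5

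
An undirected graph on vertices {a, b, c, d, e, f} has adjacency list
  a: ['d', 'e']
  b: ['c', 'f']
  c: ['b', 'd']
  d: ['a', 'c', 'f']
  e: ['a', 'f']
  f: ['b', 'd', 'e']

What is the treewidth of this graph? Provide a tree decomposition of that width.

Treewidth 2.
Bags: B1 = {a, d, e}  B2 = {d, e, f}  B3 = {c, d, f}  B4 = {b, c, f}
Tree: B1–B2, B2–B3, B3–B4

The largest bag has 3 vertices, giving width 2; this decomposition certifies tw(G) ≤ 2. For the lower bound, G contains the cycle a–e–f–d–a, so G is not a forest; only forests have treewidth ≤ 1, hence tw(G) ≥ 2. Combining the bounds, tw(G) = 2.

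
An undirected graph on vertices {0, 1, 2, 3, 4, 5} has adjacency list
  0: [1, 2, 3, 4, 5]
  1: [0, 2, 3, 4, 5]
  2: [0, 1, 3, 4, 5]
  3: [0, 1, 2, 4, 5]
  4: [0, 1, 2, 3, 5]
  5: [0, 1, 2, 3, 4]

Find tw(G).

5

A width-5 tree decomposition is:
Bags: B1 = {0, 1, 2, 3, 4, 5}
Tree: (single bag)
With just one bag of size 6, the width is 6 − 1 = 5, so tw(G) ≤ 5. Conversely, {0, 1, 2, 3, 4, 5} is a clique of size 6, and the vertices of any clique must share a bag in every tree decomposition; so some bag has ≥ 6 vertices and tw(G) ≥ 5. The upper and lower bounds meet at 5, so that is the treewidth.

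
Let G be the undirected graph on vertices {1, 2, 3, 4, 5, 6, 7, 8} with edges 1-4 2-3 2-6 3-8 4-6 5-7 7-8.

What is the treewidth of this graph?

1

A width-1 tree decomposition is:
Bags: B1 = {1, 4}  B2 = {4, 6}  B3 = {2, 6}  B4 = {2, 3}  B5 = {3, 8}  B6 = {7, 8}  B7 = {5, 7}
Tree: B1–B2, B2–B3, B3–B4, B4–B5, B5–B6, B6–B7
The largest bag has 2 vertices, giving width 1; this decomposition certifies tw(G) ≤ 1. Any graph with an edge has treewidth ≥ 1, and G has the edge 1–4. Combining the bounds, tw(G) = 1.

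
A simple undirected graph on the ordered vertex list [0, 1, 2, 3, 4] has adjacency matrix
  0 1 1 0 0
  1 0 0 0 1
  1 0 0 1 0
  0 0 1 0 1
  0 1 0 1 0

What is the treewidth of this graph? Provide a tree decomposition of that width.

Every bag has size at most 3, so the width is 3 − 1 = 2 and tw(G) ≤ 2. Since 2–3–4–1–0–2 is a cycle in G, G is not acyclic. Forests are exactly the graphs of treewidth ≤ 1, so tw(G) ≥ 2. The upper and lower bounds meet at 2, so that is the treewidth.

Treewidth 2.
Bags: B1 = {2, 3, 4}  B2 = {1, 2, 4}  B3 = {0, 1, 2}
Tree: B1–B2, B2–B3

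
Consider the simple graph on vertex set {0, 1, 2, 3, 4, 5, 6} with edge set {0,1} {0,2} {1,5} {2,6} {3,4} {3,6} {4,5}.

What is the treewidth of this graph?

A width-2 tree decomposition is:
Bags: B1 = {0, 2, 6}  B2 = {0, 1, 6}  B3 = {1, 5, 6}  B4 = {4, 5, 6}  B5 = {3, 4, 6}
Tree: B1–B2, B2–B3, B3–B4, B4–B5
Each bag holds 3 vertices, so the decomposition has width 2, which upper-bounds the treewidth. The edges 6–2–0–1–5–4–3–6 form a cycle, so G is not a tree and its treewidth is at least 2. The upper and lower bounds meet at 2, so that is the treewidth.

2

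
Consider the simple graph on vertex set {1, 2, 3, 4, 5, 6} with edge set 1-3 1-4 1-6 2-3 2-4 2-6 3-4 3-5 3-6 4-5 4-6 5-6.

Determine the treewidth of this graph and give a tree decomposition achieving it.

Treewidth 3.
One optimal decomposition is:
Bags: B1 = {3, 4, 5, 6}  B2 = {2, 3, 4, 6}  B3 = {1, 3, 4, 6}
Tree: B1–B2, B1–B3

The largest bag has 4 vertices, giving width 3; this decomposition certifies tw(G) ≤ 3. For the lower bound, the 4 vertices {1, 3, 4, 6} are pairwise adjacent, and any tree decomposition puts a clique entirely inside one bag — forcing width ≥ 3. The upper and lower bounds meet at 3, so that is the treewidth.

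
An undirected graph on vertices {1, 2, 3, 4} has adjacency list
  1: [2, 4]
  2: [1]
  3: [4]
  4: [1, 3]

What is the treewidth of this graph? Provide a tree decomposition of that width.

Treewidth 1.
One optimal decomposition is:
Bags: B1 = {1, 4}  B2 = {1, 2}  B3 = {3, 4}
Tree: B1–B2, B1–B3

Every bag has size at most 2, so the width is 2 − 1 = 1 and tw(G) ≤ 1. G has an edge, so its treewidth is at least 1. Combining the bounds, tw(G) = 1.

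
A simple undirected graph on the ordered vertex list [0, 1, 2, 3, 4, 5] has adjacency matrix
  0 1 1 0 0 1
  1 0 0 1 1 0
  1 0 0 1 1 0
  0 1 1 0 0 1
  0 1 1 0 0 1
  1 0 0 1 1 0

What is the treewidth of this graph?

3

A width-3 tree decomposition is:
Bags: B1 = {0, 3, 4, 5}  B2 = {0, 2, 3, 4}  B3 = {0, 1, 3, 4}
Tree: B1–B2, B2–B3
Every bag has size at most 4, so the width is 4 − 1 = 3 and tw(G) ≤ 3. For the lower bound: the 4 vertex sets {4,5}, {0,2}, {3}, {1} are disjoint, each induces a connected subgraph, and every pair is joined by at least one edge of G. Contracting each set to a single vertex therefore yields K_{4} as a minor, and since treewidth is minor-monotone, tw(G) ≥ tw(K_{4}) = 3. Hence tw(G) = 3 exactly.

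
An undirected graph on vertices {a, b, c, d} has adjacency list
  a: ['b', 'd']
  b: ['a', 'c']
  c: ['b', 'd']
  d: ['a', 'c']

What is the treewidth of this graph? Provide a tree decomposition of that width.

Each bag holds 3 vertices, so the decomposition has width 2, which upper-bounds the treewidth. Since b–a–d–c–b is a cycle in G, G is not acyclic. Forests are exactly the graphs of treewidth ≤ 1, so tw(G) ≥ 2. Combining the bounds, tw(G) = 2.

Treewidth 2.
One such decomposition:
Bags: B1 = {a, b, d}  B2 = {b, c, d}
Tree: B1–B2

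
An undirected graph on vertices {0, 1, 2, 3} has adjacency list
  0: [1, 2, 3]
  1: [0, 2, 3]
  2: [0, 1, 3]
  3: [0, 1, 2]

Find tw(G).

3

A width-3 tree decomposition is:
Bags: B1 = {0, 1, 2, 3}
Tree: (single bag)
With just one bag of size 4, the width is 4 − 1 = 3, so tw(G) ≤ 3. For the lower bound, the 4 vertices {0, 1, 2, 3} are pairwise adjacent, and any tree decomposition puts a clique entirely inside one bag — forcing width ≥ 3. The upper and lower bounds meet at 3, so that is the treewidth.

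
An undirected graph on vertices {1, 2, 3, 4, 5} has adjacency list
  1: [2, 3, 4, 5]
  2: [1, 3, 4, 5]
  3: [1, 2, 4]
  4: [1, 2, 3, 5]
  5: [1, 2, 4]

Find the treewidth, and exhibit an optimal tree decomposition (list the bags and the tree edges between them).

Every bag has size at most 4, so the width is 4 − 1 = 3 and tw(G) ≤ 3. On the other hand G contains the 4-clique {1, 2, 3, 4}. A clique must lie in a single bag of any decomposition, so no decomposition can have width below 3. Hence tw(G) = 3 exactly.

Treewidth 3.
Bags: B1 = {1, 2, 3, 4}  B2 = {1, 2, 4, 5}
Tree: B1–B2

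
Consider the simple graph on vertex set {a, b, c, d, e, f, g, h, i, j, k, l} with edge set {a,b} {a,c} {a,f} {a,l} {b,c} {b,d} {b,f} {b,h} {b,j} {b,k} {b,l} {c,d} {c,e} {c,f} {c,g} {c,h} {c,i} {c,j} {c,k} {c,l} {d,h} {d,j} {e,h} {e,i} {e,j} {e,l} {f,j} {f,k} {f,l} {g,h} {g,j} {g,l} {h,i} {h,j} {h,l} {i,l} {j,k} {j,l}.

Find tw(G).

A width-4 tree decomposition is:
Bags: B1 = {c, e, h, j, l}  B2 = {c, g, h, j, l}  B3 = {b, c, h, j, l}  B4 = {b, c, f, j, l}  B5 = {b, c, f, j, k}  B6 = {a, b, c, f, l}  B7 = {b, c, d, h, j}  B8 = {c, e, h, i, l}
Tree: B1–B2, B1–B3, B3–B4, B4–B5, B4–B6, B3–B7, B1–B8
The largest bag has 5 vertices, giving width 4; this decomposition certifies tw(G) ≤ 4. For the lower bound, the 5 vertices {b, c, d, h, j} are pairwise adjacent, and any tree decomposition puts a clique entirely inside one bag — forcing width ≥ 4. Hence tw(G) = 4 exactly.

4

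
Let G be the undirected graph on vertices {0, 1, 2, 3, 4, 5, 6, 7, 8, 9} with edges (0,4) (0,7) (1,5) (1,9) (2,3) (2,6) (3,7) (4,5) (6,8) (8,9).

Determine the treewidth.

A width-2 tree decomposition is:
Bags: B1 = {0, 4, 5}  B2 = {0, 5, 7}  B3 = {3, 5, 7}  B4 = {2, 3, 5}  B5 = {2, 5, 6}  B6 = {5, 6, 8}  B7 = {5, 8, 9}  B8 = {1, 5, 9}
Tree: B1–B2, B2–B3, B3–B4, B4–B5, B5–B6, B6–B7, B7–B8
The largest bag has 3 vertices, giving width 2; this decomposition certifies tw(G) ≤ 2. Since 5–4–0–7–3–2–6–8–9–1–5 is a cycle in G, G is not acyclic. Forests are exactly the graphs of treewidth ≤ 1, so tw(G) ≥ 2. Hence tw(G) = 2 exactly.

2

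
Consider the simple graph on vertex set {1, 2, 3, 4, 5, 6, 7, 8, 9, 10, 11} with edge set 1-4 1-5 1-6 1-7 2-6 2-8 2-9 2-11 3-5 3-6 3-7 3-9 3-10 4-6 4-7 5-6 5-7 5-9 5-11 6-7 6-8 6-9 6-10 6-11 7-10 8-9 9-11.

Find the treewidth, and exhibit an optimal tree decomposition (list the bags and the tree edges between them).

Each bag holds 4 vertices, so the decomposition has width 3, which upper-bounds the treewidth. Conversely, {2, 6, 8, 9} is a clique of size 4, and the vertices of any clique must share a bag in every tree decomposition; so some bag has ≥ 4 vertices and tw(G) ≥ 3. Combining the bounds, tw(G) = 3.

Treewidth 3.
Bags: B1 = {1, 5, 6, 7}  B2 = {3, 5, 6, 7}  B3 = {3, 6, 7, 10}  B4 = {1, 4, 6, 7}  B5 = {3, 5, 6, 9}  B6 = {5, 6, 9, 11}  B7 = {2, 6, 9, 11}  B8 = {2, 6, 8, 9}
Tree: B1–B2, B2–B3, B1–B4, B2–B5, B5–B6, B6–B7, B7–B8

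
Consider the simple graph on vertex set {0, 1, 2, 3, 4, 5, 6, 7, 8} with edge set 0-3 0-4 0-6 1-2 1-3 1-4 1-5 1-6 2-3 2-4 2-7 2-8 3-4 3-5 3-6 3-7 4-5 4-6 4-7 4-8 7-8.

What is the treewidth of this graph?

A width-3 tree decomposition is:
Bags: B1 = {2, 3, 4, 7}  B2 = {1, 2, 3, 4}  B3 = {1, 3, 4, 5}  B4 = {2, 4, 7, 8}  B5 = {1, 3, 4, 6}  B6 = {0, 3, 4, 6}
Tree: B1–B2, B2–B3, B1–B4, B3–B5, B5–B6
The largest bag has 4 vertices, giving width 3; this decomposition certifies tw(G) ≤ 3. On the other hand G contains the 4-clique {2, 4, 7, 8}. A clique must lie in a single bag of any decomposition, so no decomposition can have width below 3. The upper and lower bounds meet at 3, so that is the treewidth.

3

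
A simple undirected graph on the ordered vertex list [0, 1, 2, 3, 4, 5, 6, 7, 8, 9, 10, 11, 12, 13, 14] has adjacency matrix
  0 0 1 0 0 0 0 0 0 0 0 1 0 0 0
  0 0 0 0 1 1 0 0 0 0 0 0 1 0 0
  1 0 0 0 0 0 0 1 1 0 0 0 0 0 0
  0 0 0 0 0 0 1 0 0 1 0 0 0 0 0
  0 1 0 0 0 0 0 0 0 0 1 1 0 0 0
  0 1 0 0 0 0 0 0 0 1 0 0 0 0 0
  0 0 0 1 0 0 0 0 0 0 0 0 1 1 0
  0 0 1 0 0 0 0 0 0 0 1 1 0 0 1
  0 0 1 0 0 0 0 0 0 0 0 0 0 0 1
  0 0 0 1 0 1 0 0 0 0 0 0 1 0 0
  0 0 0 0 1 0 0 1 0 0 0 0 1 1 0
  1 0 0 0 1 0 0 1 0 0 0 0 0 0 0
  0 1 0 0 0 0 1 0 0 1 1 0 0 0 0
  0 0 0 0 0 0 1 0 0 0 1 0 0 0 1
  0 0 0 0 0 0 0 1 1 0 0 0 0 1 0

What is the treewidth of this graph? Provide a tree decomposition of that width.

Every bag has size at most 4, so the width is 4 − 1 = 3 and tw(G) ≤ 3. For the lower bound: the 4 vertex sets {0,2,8}, {11}, {7}, {4,10,13,14} are disjoint, each induces a connected subgraph, and every pair is joined by at least one edge of G. Contracting each set to a single vertex therefore yields K_{4} as a minor, and since treewidth is minor-monotone, tw(G) ≥ tw(K_{4}) = 3. Hence tw(G) = 3 exactly.

Treewidth 3.
Bags: B1 = {0, 2, 8, 11}  B2 = {2, 7, 8, 11}  B3 = {7, 8, 11, 14}  B4 = {4, 7, 11, 14}  B5 = {4, 7, 10, 14}  B6 = {4, 10, 13, 14}  B7 = {1, 4, 10, 13}  B8 = {1, 10, 12, 13}  B9 = {1, 6, 12, 13}  B10 = {1, 5, 6, 12}  B11 = {5, 6, 9, 12}  B12 = {3, 5, 6, 9}
Tree: B1–B2, B2–B3, B3–B4, B4–B5, B5–B6, B6–B7, B7–B8, B8–B9, B9–B10, B10–B11, B11–B12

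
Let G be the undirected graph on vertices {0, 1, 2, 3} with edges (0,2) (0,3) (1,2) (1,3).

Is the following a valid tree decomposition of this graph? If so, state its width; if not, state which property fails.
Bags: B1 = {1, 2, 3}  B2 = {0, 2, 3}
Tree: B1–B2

Checking the three conditions: (i) the bags cover all of {0, 1, 2, 3}; (ii) for each edge, some bag contains both endpoints; (iii) the bags containing any fixed vertex form a subtree. All hold, so the decomposition is valid with width 3 − 1 = 2.

Yes; width 2.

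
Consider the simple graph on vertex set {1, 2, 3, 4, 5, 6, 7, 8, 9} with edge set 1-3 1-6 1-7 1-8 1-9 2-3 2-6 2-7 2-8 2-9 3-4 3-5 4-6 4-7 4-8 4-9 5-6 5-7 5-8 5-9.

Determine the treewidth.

A width-4 tree decomposition is:
Bags: B1 = {1, 2, 4, 5, 9}  B2 = {1, 2, 4, 5, 6}  B3 = {1, 2, 4, 5, 7}  B4 = {1, 2, 3, 4, 5}  B5 = {1, 2, 4, 5, 8}
Tree: B1–B2, B2–B3, B3–B4, B4–B5
Each bag holds 5 vertices, so the decomposition has width 4, which upper-bounds the treewidth. For the lower bound: the 5 vertex sets {4,9}, {5,6}, {1,7}, {2}, {3} are disjoint, each induces a connected subgraph, and every pair is joined by at least one edge of G. Contracting each set to a single vertex therefore yields K_{5} as a minor, and since treewidth is minor-monotone, tw(G) ≥ tw(K_{5}) = 4. Therefore the treewidth is 4.

4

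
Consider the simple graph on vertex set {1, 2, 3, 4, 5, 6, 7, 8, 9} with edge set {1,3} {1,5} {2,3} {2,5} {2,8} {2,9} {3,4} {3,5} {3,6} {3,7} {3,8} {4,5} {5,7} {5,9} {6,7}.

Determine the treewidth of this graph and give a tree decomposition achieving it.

The largest bag has 3 vertices, giving width 2; this decomposition certifies tw(G) ≤ 2. Conversely, {2, 5, 9} is a clique of size 3, and the vertices of any clique must share a bag in every tree decomposition; so some bag has ≥ 3 vertices and tw(G) ≥ 2. Therefore the treewidth is 2.

Treewidth 2.
One optimal decomposition is:
Bags: B1 = {2, 3, 5}  B2 = {2, 5, 9}  B3 = {3, 5, 7}  B4 = {3, 6, 7}  B5 = {2, 3, 8}  B6 = {3, 4, 5}  B7 = {1, 3, 5}
Tree: B1–B2, B1–B3, B3–B4, B1–B5, B3–B6, B6–B7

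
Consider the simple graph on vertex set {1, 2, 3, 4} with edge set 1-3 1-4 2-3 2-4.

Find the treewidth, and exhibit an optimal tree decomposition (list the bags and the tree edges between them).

Treewidth 2.
One optimal decomposition is:
Bags: B1 = {2, 3, 4}  B2 = {1, 3, 4}
Tree: B1–B2

Every bag has size at most 3, so the width is 3 − 1 = 2 and tw(G) ≤ 2. Since 4–2–3–1–4 is a cycle in G, G is not acyclic. Forests are exactly the graphs of treewidth ≤ 1, so tw(G) ≥ 2. Hence tw(G) = 2 exactly.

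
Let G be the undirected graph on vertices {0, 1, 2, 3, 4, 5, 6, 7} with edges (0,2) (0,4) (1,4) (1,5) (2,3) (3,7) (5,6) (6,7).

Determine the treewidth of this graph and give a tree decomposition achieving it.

Treewidth 2.
One optimal decomposition is:
Bags: B1 = {0, 1, 4}  B2 = {0, 1, 5}  B3 = {0, 5, 6}  B4 = {0, 6, 7}  B5 = {0, 3, 7}  B6 = {0, 2, 3}
Tree: B1–B2, B2–B3, B3–B4, B4–B5, B5–B6

Every bag has size at most 3, so the width is 3 − 1 = 2 and tw(G) ≤ 2. Since 0–4–1–5–6–7–3–2–0 is a cycle in G, G is not acyclic. Forests are exactly the graphs of treewidth ≤ 1, so tw(G) ≥ 2. Therefore the treewidth is 2.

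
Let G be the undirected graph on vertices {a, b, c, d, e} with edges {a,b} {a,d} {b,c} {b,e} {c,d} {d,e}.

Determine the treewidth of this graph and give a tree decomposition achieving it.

The largest bag has 3 vertices, giving width 2; this decomposition certifies tw(G) ≤ 2. Since e–b–a–d–e is a cycle in G, G is not acyclic. Forests are exactly the graphs of treewidth ≤ 1, so tw(G) ≥ 2. The upper and lower bounds meet at 2, so that is the treewidth.

Treewidth 2.
One optimal decomposition is:
Bags: B1 = {b, d, e}  B2 = {a, b, d}  B3 = {b, c, d}
Tree: B1–B2, B2–B3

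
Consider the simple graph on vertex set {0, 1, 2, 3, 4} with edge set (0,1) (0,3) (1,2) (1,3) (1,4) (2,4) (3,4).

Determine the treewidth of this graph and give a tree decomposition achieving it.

Treewidth 2.
Bags: B1 = {1, 2, 4}  B2 = {1, 3, 4}  B3 = {0, 1, 3}
Tree: B1–B2, B2–B3

Every bag has size at most 3, so the width is 3 − 1 = 2 and tw(G) ≤ 2. On the other hand G contains the 3-clique {1, 2, 4}. A clique must lie in a single bag of any decomposition, so no decomposition can have width below 2. The upper and lower bounds meet at 2, so that is the treewidth.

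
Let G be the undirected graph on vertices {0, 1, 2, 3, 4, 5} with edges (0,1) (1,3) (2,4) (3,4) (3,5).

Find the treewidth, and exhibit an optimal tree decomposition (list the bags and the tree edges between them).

Each bag holds 2 vertices, so the decomposition has width 1, which upper-bounds the treewidth. Any graph with an edge has treewidth ≥ 1, and G has the edge 1–0. Therefore the treewidth is 1.

Treewidth 1.
One optimal decomposition is:
Bags: B1 = {0, 1}  B2 = {1, 3}  B3 = {3, 4}  B4 = {3, 5}  B5 = {2, 4}
Tree: B1–B2, B2–B3, B3–B4, B3–B5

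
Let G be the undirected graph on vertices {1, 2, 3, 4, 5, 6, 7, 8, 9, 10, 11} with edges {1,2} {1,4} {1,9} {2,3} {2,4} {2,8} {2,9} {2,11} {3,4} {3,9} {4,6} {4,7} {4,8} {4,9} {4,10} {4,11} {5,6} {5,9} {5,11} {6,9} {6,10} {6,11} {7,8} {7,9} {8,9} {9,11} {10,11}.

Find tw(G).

3

A width-3 tree decomposition is:
Bags: B1 = {2, 4, 8, 9}  B2 = {2, 4, 9, 11}  B3 = {4, 6, 9, 11}  B4 = {5, 6, 9, 11}  B5 = {1, 2, 4, 9}  B6 = {2, 3, 4, 9}  B7 = {4, 7, 8, 9}  B8 = {4, 6, 10, 11}
Tree: B1–B2, B2–B3, B3–B4, B2–B5, B2–B6, B1–B7, B3–B8
The largest bag has 4 vertices, giving width 3; this decomposition certifies tw(G) ≤ 3. For the lower bound, the 4 vertices {2, 4, 8, 9} are pairwise adjacent, and any tree decomposition puts a clique entirely inside one bag — forcing width ≥ 3. Therefore the treewidth is 3.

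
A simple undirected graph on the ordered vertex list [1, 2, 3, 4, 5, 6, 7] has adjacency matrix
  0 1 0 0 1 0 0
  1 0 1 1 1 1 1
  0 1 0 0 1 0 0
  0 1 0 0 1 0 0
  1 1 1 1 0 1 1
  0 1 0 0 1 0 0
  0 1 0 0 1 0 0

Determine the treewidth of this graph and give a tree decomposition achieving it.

Treewidth 2.
Bags: B1 = {1, 2, 5}  B2 = {2, 5, 6}  B3 = {2, 3, 5}  B4 = {2, 4, 5}  B5 = {2, 5, 7}
Tree: B1–B2, B1–B3, B2–B4, B3–B5

Every bag has size at most 3, so the width is 3 − 1 = 2 and tw(G) ≤ 2. Conversely, {1, 2, 5} is a clique of size 3, and the vertices of any clique must share a bag in every tree decomposition; so some bag has ≥ 3 vertices and tw(G) ≥ 2. Hence tw(G) = 2 exactly.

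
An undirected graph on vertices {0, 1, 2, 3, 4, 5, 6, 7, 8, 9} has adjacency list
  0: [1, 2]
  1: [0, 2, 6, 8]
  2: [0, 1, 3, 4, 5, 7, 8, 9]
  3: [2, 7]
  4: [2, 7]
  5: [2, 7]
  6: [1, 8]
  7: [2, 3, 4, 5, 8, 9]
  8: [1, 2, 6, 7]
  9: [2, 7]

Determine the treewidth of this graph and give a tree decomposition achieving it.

Treewidth 2.
One such decomposition:
Bags: B1 = {2, 7, 8}  B2 = {1, 2, 8}  B3 = {1, 6, 8}  B4 = {2, 7, 9}  B5 = {2, 4, 7}  B6 = {0, 1, 2}  B7 = {2, 5, 7}  B8 = {2, 3, 7}
Tree: B1–B2, B2–B3, B1–B4, B4–B5, B2–B6, B5–B7, B5–B8

The largest bag has 3 vertices, giving width 2; this decomposition certifies tw(G) ≤ 2. Conversely, {0, 1, 2} is a clique of size 3, and the vertices of any clique must share a bag in every tree decomposition; so some bag has ≥ 3 vertices and tw(G) ≥ 2. Combining the bounds, tw(G) = 2.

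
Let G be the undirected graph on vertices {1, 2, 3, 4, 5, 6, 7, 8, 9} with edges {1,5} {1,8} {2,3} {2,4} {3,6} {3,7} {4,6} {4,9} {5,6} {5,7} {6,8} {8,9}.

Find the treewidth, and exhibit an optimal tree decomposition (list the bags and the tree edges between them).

Treewidth 3.
Bags: B1 = {2, 3, 4, 7}  B2 = {3, 4, 6, 7}  B3 = {4, 5, 6, 7}  B4 = {4, 5, 6, 9}  B5 = {5, 6, 8, 9}  B6 = {1, 5, 8, 9}
Tree: B1–B2, B2–B3, B3–B4, B4–B5, B5–B6

The largest bag has 4 vertices, giving width 3; this decomposition certifies tw(G) ≤ 3. For the lower bound: the 4 vertex sets {2,3,7}, {4}, {6}, {1,5,8,9} are disjoint, each induces a connected subgraph, and every pair is joined by at least one edge of G. Contracting each set to a single vertex therefore yields K_{4} as a minor, and since treewidth is minor-monotone, tw(G) ≥ tw(K_{4}) = 3. The upper and lower bounds meet at 3, so that is the treewidth.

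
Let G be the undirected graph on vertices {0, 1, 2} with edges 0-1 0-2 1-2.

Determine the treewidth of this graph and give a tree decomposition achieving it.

Treewidth 2.
One optimal decomposition is:
Bags: B1 = {0, 1, 2}
Tree: (single bag)

A single bag containing all 3 vertices is trivially a valid decomposition of width 2. On the other hand G contains the 3-clique {0, 1, 2}. A clique must lie in a single bag of any decomposition, so no decomposition can have width below 2. Therefore the treewidth is 2.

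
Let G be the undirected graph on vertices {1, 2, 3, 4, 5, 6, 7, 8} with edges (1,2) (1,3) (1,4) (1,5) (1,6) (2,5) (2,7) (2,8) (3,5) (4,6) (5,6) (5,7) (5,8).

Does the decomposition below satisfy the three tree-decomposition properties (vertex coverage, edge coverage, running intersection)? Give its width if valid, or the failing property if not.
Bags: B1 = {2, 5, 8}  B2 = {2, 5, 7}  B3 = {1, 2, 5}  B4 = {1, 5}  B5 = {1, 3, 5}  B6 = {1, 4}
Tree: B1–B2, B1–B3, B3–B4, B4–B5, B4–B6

No — vertex 6 appears in no bag.

A tree decomposition must satisfy three properties: every vertex lies in some bag; for every edge, both endpoints lie together in some bag; and for every vertex, the bags containing it form a connected subtree. Here vertex 6 appears in no bag, so the decomposition is invalid.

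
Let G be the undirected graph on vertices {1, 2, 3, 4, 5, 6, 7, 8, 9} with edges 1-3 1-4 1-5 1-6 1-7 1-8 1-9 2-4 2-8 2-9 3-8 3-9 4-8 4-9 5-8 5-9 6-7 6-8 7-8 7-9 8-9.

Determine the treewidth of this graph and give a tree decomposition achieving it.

Treewidth 3.
One such decomposition:
Bags: B1 = {1, 7, 8, 9}  B2 = {1, 4, 8, 9}  B3 = {2, 4, 8, 9}  B4 = {1, 3, 8, 9}  B5 = {1, 5, 8, 9}  B6 = {1, 6, 7, 8}
Tree: B1–B2, B2–B3, B2–B4, B1–B5, B1–B6

Every bag has size at most 4, so the width is 4 − 1 = 3 and tw(G) ≤ 3. For the lower bound, the 4 vertices {1, 3, 8, 9} are pairwise adjacent, and any tree decomposition puts a clique entirely inside one bag — forcing width ≥ 3. Combining the bounds, tw(G) = 3.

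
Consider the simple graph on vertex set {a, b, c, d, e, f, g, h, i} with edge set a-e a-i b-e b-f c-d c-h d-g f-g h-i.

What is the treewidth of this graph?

A width-2 tree decomposition is:
Bags: B1 = {a, b, e}  B2 = {a, b, i}  B3 = {b, h, i}  B4 = {b, c, h}  B5 = {b, c, d}  B6 = {b, d, g}  B7 = {b, f, g}
Tree: B1–B2, B2–B3, B3–B4, B4–B5, B5–B6, B6–B7
Every bag has size at most 3, so the width is 3 − 1 = 2 and tw(G) ≤ 2. Since b–e–a–i–h–c–d–g–f–b is a cycle in G, G is not acyclic. Forests are exactly the graphs of treewidth ≤ 1, so tw(G) ≥ 2. Therefore the treewidth is 2.

2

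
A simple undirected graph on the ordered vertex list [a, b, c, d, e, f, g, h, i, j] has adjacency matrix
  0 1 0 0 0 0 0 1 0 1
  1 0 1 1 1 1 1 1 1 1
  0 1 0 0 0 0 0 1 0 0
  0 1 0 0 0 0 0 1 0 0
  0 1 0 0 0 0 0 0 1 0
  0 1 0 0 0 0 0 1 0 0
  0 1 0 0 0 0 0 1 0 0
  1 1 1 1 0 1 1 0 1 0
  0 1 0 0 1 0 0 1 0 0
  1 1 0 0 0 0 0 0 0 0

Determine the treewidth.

2

A width-2 tree decomposition is:
Bags: B1 = {b, f, h}  B2 = {b, c, h}  B3 = {b, h, i}  B4 = {a, b, h}  B5 = {a, b, j}  B6 = {b, g, h}  B7 = {b, d, h}  B8 = {b, e, i}
Tree: B1–B2, B2–B3, B1–B4, B4–B5, B1–B6, B4–B7, B3–B8
The largest bag has 3 vertices, giving width 2; this decomposition certifies tw(G) ≤ 2. On the other hand G contains the 3-clique {a, b, j}. A clique must lie in a single bag of any decomposition, so no decomposition can have width below 2. The upper and lower bounds meet at 2, so that is the treewidth.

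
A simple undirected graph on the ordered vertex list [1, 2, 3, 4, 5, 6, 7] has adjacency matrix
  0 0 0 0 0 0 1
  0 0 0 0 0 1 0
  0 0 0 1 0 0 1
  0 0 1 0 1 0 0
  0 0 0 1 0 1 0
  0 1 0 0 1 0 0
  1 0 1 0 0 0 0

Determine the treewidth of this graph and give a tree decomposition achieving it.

Treewidth 1.
One such decomposition:
Bags: B1 = {1, 7}  B2 = {3, 7}  B3 = {3, 4}  B4 = {4, 5}  B5 = {5, 6}  B6 = {2, 6}
Tree: B1–B2, B2–B3, B3–B4, B4–B5, B5–B6

Every bag has size at most 2, so the width is 2 − 1 = 1 and tw(G) ≤ 1. G has an edge, so its treewidth is at least 1. Hence tw(G) = 1 exactly.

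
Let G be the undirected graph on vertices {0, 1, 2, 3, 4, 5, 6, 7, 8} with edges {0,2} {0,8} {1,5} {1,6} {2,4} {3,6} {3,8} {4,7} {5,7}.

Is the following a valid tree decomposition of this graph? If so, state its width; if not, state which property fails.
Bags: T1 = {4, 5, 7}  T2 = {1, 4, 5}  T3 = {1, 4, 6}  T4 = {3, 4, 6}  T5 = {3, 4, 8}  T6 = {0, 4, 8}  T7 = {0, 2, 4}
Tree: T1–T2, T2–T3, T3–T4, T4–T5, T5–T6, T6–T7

Yes; width 2.

Vertex coverage: the bags together contain {0, 1, 2, 3, 4, 5, 6, 7, 8}, the full vertex set. Edge coverage: each edge of G has both endpoints in at least one bag. Running intersection: for every vertex, the bags containing it form a connected subtree. All three properties hold, so this is a valid tree decomposition of width max|bag| − 1 = 2, and hence tw(G) ≤ 2.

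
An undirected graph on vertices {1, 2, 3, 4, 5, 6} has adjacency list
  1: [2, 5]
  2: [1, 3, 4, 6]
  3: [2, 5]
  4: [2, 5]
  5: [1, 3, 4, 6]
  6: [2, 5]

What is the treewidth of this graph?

2

A width-2 tree decomposition is:
Bags: B1 = {2, 4, 5}  B2 = {2, 3, 5}  B3 = {1, 2, 5}  B4 = {2, 5, 6}
Tree: B1–B2, B2–B3, B3–B4
Each bag holds 3 vertices, so the decomposition has width 2, which upper-bounds the treewidth. The edges 5–4–2–3–5 form a cycle, so G is not a tree and its treewidth is at least 2. Hence tw(G) = 2 exactly.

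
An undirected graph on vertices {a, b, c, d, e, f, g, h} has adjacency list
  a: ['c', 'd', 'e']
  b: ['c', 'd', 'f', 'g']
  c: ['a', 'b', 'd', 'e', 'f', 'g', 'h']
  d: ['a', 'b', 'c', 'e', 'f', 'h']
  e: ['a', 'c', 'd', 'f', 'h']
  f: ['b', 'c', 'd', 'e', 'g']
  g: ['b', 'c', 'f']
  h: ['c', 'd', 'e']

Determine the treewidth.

3

A width-3 tree decomposition is:
Bags: B1 = {c, d, e, h}  B2 = {a, c, d, e}  B3 = {c, d, e, f}  B4 = {b, c, d, f}  B5 = {b, c, f, g}
Tree: B1–B2, B1–B3, B3–B4, B4–B5
Every bag has size at most 4, so the width is 4 − 1 = 3 and tw(G) ≤ 3. On the other hand G contains the 4-clique {c, d, e, h}. A clique must lie in a single bag of any decomposition, so no decomposition can have width below 3. Combining the bounds, tw(G) = 3.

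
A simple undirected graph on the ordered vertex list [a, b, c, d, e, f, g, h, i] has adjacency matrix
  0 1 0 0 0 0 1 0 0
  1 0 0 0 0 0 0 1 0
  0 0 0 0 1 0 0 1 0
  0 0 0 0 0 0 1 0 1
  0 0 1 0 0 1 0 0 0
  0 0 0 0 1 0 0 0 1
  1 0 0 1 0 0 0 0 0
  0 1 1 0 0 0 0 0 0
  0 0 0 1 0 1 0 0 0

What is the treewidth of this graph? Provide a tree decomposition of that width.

Every bag has size at most 3, so the width is 3 − 1 = 2 and tw(G) ≤ 2. The edges e–f–i–d–g–a–b–h–c–e form a cycle, so G is not a tree and its treewidth is at least 2. Combining the bounds, tw(G) = 2.

Treewidth 2.
One such decomposition:
Bags: B1 = {e, f, i}  B2 = {d, e, i}  B3 = {d, e, g}  B4 = {a, e, g}  B5 = {a, b, e}  B6 = {b, e, h}  B7 = {c, e, h}
Tree: B1–B2, B2–B3, B3–B4, B4–B5, B5–B6, B6–B7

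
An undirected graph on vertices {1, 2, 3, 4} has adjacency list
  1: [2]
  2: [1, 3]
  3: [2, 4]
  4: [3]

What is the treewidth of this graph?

A width-1 tree decomposition is:
Bags: B1 = {1, 2}  B2 = {2, 3}  B3 = {3, 4}
Tree: B1–B2, B2–B3
Every bag has size at most 2, so the width is 2 − 1 = 1 and tw(G) ≤ 1. Since G has at least one edge (e.g. 1–2), it is not an edgeless graph, so tw(G) ≥ 1. Therefore the treewidth is 1.

1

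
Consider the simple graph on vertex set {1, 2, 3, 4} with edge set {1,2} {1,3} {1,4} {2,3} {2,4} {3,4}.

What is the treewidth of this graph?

3

A width-3 tree decomposition is:
Bags: B1 = {1, 2, 3, 4}
Tree: (single bag)
A single bag containing all 4 vertices is trivially a valid decomposition of width 3. Conversely, {1, 2, 3, 4} is a clique of size 4, and the vertices of any clique must share a bag in every tree decomposition; so some bag has ≥ 4 vertices and tw(G) ≥ 3. Hence tw(G) = 3 exactly.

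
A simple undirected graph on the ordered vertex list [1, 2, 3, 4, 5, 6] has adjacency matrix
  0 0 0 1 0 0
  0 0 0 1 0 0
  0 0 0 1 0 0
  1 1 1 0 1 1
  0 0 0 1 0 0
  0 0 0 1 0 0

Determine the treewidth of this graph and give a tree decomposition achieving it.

Every bag has size at most 2, so the width is 2 − 1 = 1 and tw(G) ≤ 1. Any graph with an edge has treewidth ≥ 1, and G has the edge 2–4. Combining the bounds, tw(G) = 1.

Treewidth 1.
One such decomposition:
Bags: B1 = {2, 4}  B2 = {3, 4}  B3 = {1, 4}  B4 = {4, 5}  B5 = {4, 6}
Tree: B1–B2, B2–B3, B2–B4, B2–B5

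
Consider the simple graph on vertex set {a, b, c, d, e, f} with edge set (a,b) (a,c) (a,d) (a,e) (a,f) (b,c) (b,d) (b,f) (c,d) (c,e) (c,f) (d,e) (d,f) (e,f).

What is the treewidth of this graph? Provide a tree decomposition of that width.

Each bag holds 5 vertices, so the decomposition has width 4, which upper-bounds the treewidth. For the lower bound, the 5 vertices {a, c, d, e, f} are pairwise adjacent, and any tree decomposition puts a clique entirely inside one bag — forcing width ≥ 4. Therefore the treewidth is 4.

Treewidth 4.
One optimal decomposition is:
Bags: B1 = {a, c, d, e, f}  B2 = {a, b, c, d, f}
Tree: B1–B2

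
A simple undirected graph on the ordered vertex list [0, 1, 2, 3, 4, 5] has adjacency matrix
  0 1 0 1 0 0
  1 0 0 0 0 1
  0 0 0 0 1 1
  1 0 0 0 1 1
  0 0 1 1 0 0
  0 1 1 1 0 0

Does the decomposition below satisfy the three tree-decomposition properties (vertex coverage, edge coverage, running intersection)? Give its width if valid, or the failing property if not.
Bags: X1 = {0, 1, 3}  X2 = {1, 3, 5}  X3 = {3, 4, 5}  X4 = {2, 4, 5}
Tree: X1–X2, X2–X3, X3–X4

Checking the three conditions: (i) the bags cover all of {0, 1, 2, 3, 4, 5}; (ii) for each edge, some bag contains both endpoints; (iii) the bags containing any fixed vertex form a subtree. All hold, so the decomposition is valid with width 3 − 1 = 2.

Yes; width 2.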